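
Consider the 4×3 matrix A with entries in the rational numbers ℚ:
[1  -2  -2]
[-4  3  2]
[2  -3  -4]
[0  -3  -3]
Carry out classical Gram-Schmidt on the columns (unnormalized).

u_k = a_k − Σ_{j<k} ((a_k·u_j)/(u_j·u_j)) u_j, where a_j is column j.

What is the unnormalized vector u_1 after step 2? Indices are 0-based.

Step 1: u_0 = a_0 = (1, -4, 2, 0).
Step 2: u_1 = a_1 − (-20/21)·u_0 = (-22/21, -17/21, -23/21, -3).

u_1 = (-22/21, -17/21, -23/21, -3)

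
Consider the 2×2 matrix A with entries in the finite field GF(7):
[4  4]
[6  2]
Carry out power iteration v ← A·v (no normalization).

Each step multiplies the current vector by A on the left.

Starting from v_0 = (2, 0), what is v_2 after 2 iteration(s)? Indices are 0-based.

v_0 = (2, 0).
v_1 = A·v_0 = (1, 5).
v_2 = A·v_1 = (3, 2).

v_2 = (3, 2)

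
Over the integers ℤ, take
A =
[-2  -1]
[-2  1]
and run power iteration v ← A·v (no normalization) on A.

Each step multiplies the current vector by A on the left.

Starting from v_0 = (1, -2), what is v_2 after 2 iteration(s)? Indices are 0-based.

v_2 = (4, -4)

v_0 = (1, -2).
v_1 = A·v_0 = (0, -4).
v_2 = A·v_1 = (4, -4).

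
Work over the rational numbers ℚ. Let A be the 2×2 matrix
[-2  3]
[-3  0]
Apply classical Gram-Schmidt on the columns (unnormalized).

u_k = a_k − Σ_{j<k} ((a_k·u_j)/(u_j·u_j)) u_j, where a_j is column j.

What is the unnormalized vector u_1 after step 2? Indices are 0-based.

u_1 = (27/13, -18/13)

Step 1: u_0 = a_0 = (-2, -3).
Step 2: u_1 = a_1 − (-6/13)·u_0 = (27/13, -18/13).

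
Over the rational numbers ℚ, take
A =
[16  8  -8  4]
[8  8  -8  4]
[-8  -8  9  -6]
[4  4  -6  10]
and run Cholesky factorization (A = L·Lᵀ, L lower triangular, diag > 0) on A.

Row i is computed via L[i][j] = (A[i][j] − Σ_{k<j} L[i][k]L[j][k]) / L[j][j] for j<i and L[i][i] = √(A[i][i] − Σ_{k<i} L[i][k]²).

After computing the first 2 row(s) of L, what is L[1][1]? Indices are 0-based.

Step 1: L[0][0] = √(16) = 4.
  L[1][0] = (8) / L[0][0] = 2.
Step 2: L[1][1] = √(4) = 2.

L[1][1] = 2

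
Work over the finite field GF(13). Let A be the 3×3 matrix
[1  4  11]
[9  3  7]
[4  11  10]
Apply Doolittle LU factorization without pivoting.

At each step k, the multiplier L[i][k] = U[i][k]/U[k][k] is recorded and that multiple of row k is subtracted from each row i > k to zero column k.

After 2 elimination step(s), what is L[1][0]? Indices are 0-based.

L[1][0] = 9

k=0: U[0][0]=1
  eliminate (1,0): mult=9, new row 1: (0, 6, 12); set L[1][0]=9
  eliminate (2,0): mult=4, new row 2: (0, 8, 5); set L[2][0]=4
k=1: U[1][1]=6
  eliminate (2,1): mult=10, new row 2: (0, 0, 2); set L[2][1]=10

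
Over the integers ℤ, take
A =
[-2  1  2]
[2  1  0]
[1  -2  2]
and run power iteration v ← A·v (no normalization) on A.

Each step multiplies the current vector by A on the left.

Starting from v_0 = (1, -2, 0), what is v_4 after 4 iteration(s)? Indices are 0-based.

v_0 = (1, -2, 0).
v_1 = A·v_0 = (-4, 0, 5).
v_2 = A·v_1 = (18, -8, 6).
v_3 = A·v_2 = (-32, 28, 46).
v_4 = A·v_3 = (184, -36, 4).

v_4 = (184, -36, 4)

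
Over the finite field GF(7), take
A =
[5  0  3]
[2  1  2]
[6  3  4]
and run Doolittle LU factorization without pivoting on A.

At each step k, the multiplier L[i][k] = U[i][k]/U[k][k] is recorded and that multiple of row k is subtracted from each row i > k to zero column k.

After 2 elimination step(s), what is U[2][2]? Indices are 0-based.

[col 0] pivot 5
  R1 -= 6*R0 → (0, 1, 5)  (L[1][0] := 6)
  R2 -= 4*R0 → (0, 3, 6)  (L[2][0] := 4)
[col 1] pivot 1
  R2 -= 3*R1 → (0, 0, 5)  (L[2][1] := 3)

U[2][2] = 5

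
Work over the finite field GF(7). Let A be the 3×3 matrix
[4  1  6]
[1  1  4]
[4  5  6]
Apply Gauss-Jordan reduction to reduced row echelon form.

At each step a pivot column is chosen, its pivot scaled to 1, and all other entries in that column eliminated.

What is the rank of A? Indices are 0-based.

rank = 3

[1] R0 /= 4  ⇒  (1, 2, 5)
     R1 -= 1·R0  ⇒  (0, 6, 6)
     R2 -= 4·R0  ⇒  (0, 4, 0)
[2] R1 /= 6  ⇒  (0, 1, 1)
     R0 -= 2·R1  ⇒  (1, 0, 3)
     R2 -= 4·R1  ⇒  (0, 0, 3)
[3] R2 /= 3  ⇒  (0, 0, 1)
     R0 -= 3·R2  ⇒  (1, 0, 0)
     R1 -= 1·R2  ⇒  (0, 1, 0)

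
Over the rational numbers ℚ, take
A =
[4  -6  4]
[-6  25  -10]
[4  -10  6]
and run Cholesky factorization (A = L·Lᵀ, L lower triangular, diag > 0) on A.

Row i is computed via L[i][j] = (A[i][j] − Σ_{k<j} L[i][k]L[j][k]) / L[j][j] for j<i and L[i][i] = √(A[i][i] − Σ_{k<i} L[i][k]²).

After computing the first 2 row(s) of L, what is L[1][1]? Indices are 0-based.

L[1][1] = 4

Step 1: L[0][0] = √(4) = 2.
  L[1][0] = (-6) / L[0][0] = -3.
Step 2: L[1][1] = √(16) = 4.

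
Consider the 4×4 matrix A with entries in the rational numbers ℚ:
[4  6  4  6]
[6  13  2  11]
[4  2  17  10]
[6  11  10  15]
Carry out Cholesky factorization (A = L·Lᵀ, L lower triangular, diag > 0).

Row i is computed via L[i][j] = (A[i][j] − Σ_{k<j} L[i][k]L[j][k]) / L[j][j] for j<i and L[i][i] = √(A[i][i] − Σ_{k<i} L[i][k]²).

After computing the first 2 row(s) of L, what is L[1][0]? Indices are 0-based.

L[1][0] = 3

Step 1: L[0][0] = √(4) = 2.
  L[1][0] = (6) / L[0][0] = 3.
Step 2: L[1][1] = √(4) = 2.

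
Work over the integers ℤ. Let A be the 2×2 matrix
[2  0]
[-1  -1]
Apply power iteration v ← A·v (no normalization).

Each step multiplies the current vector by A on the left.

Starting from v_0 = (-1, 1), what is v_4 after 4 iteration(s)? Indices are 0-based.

v_4 = (-16, 6)

v_0 = (-1, 1).
v_1 = A·v_0 = (-2, 0).
v_2 = A·v_1 = (-4, 2).
v_3 = A·v_2 = (-8, 2).
v_4 = A·v_3 = (-16, 6).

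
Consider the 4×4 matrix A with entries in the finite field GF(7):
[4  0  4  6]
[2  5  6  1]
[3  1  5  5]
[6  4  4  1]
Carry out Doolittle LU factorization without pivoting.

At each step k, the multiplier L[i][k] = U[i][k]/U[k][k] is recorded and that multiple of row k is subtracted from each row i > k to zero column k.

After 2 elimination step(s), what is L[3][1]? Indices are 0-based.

k=0: U[0][0]=4
  eliminate (1,0): mult=4, new row 1: (0, 5, 4, 5); set L[1][0]=4
  eliminate (2,0): mult=6, new row 2: (0, 1, 2, 4); set L[2][0]=6
  eliminate (3,0): mult=5, new row 3: (0, 4, 5, 6); set L[3][0]=5
k=1: U[1][1]=5
  eliminate (2,1): mult=3, new row 2: (0, 0, 4, 3); set L[2][1]=3
  eliminate (3,1): mult=5, new row 3: (0, 0, 6, 2); set L[3][1]=5

L[3][1] = 5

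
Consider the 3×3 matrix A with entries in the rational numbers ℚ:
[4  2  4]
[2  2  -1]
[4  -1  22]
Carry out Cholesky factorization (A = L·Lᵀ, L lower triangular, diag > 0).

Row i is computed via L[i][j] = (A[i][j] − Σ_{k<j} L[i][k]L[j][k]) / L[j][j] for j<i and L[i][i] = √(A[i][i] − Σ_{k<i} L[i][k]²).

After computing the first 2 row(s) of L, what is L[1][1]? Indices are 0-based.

Step 1: L[0][0] = √(4) = 2.
  L[1][0] = (2) / L[0][0] = 1.
Step 2: L[1][1] = √(1) = 1.

L[1][1] = 1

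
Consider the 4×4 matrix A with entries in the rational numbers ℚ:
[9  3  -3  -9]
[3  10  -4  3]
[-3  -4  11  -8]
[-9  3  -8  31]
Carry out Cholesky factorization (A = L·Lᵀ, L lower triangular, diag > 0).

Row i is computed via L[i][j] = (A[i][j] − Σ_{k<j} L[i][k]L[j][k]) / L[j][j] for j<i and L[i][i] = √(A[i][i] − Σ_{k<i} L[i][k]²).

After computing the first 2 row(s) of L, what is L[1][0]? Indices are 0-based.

L[1][0] = 1

Step 1: L[0][0] = √(9) = 3.
  L[1][0] = (3) / L[0][0] = 1.
Step 2: L[1][1] = √(9) = 3.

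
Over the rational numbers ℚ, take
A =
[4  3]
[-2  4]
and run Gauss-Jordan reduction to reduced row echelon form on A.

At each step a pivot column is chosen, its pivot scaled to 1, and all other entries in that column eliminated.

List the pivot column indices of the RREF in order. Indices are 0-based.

pivot columns: 0, 1

[1] R0 /= 4  ⇒  (1, 3/4)
     R1 -= -2·R0  ⇒  (0, 11/2)
[2] R1 /= 11/2  ⇒  (0, 1)
     R0 -= 3/4·R1  ⇒  (1, 0)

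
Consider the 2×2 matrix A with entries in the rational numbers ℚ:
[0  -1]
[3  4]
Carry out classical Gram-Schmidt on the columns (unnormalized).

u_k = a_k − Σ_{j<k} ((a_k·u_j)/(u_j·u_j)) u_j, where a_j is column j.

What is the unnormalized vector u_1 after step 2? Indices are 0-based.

Step 1: u_0 = a_0 = (0, 3).
Step 2: u_1 = a_1 − (4/3)·u_0 = (-1, 0).

u_1 = (-1, 0)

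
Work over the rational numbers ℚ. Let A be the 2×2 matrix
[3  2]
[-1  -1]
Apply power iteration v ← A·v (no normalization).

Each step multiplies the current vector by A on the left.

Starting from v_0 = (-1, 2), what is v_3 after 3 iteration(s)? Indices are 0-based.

v_3 = (3, -1)

v_0 = (-1, 2).
v_1 = A·v_0 = (1, -1).
v_2 = A·v_1 = (1, 0).
v_3 = A·v_2 = (3, -1).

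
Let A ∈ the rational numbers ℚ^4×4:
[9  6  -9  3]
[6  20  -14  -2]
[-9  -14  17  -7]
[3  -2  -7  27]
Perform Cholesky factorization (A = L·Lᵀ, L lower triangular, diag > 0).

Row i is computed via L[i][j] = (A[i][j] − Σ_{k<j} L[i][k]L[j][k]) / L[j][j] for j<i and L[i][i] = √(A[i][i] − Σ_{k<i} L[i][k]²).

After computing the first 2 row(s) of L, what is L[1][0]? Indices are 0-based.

L[1][0] = 2

Step 1: L[0][0] = √(9) = 3.
  L[1][0] = (6) / L[0][0] = 2.
Step 2: L[1][1] = √(16) = 4.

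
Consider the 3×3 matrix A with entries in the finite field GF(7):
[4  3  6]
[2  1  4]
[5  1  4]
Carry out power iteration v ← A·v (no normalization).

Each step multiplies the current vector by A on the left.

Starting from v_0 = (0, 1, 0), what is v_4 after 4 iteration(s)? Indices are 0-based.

v_4 = (3, 5, 2)

v_0 = (0, 1, 0).
v_1 = A·v_0 = (3, 1, 1).
v_2 = A·v_1 = (0, 4, 6).
v_3 = A·v_2 = (6, 0, 0).
v_4 = A·v_3 = (3, 5, 2).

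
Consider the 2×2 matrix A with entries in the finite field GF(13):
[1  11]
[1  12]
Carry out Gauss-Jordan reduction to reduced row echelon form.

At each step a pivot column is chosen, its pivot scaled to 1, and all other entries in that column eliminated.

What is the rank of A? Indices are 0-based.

rank = 2

[1] R0 /= 1  ⇒  (1, 11)
     R1 -= 1·R0  ⇒  (0, 1)
[2] R1 /= 1  ⇒  (0, 1)
     R0 -= 11·R1  ⇒  (1, 0)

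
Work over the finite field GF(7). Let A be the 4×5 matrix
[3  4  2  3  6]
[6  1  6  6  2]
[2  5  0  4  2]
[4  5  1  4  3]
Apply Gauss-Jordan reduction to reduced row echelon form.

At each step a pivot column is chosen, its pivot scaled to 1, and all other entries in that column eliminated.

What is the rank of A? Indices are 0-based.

rank = 4

[1] R0 /= 3  ⇒  (1, 6, 3, 1, 2)
     R1 -= 6·R0  ⇒  (0, 0, 2, 0, 4)
     R2 -= 2·R0  ⇒  (0, 0, 1, 2, 5)
     R3 -= 4·R0  ⇒  (0, 2, 3, 0, 2)
[2] R1 <-> R3
[2] R1 /= 2  ⇒  (0, 1, 5, 0, 1)
     R0 -= 6·R1  ⇒  (1, 0, 1, 1, 3)
[3] R2 /= 1  ⇒  (0, 0, 1, 2, 5)
     R0 -= 1·R2  ⇒  (1, 0, 0, 6, 5)
     R1 -= 5·R2  ⇒  (0, 1, 0, 4, 4)
     R3 -= 2·R2  ⇒  (0, 0, 0, 3, 1)
[4] R3 /= 3  ⇒  (0, 0, 0, 1, 5)
     R0 -= 6·R3  ⇒  (1, 0, 0, 0, 3)
     R1 -= 4·R3  ⇒  (0, 1, 0, 0, 5)
     R2 -= 2·R3  ⇒  (0, 0, 1, 0, 2)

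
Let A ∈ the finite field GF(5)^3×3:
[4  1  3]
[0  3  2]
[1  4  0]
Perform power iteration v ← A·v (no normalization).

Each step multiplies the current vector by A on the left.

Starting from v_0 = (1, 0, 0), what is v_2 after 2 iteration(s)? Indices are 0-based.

v_0 = (1, 0, 0).
v_1 = A·v_0 = (4, 0, 1).
v_2 = A·v_1 = (4, 2, 4).

v_2 = (4, 2, 4)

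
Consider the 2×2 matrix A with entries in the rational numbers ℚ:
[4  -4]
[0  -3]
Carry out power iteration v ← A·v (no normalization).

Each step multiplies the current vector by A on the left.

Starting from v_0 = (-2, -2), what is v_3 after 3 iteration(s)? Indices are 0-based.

v_3 = (-24, 54)

v_0 = (-2, -2).
v_1 = A·v_0 = (0, 6).
v_2 = A·v_1 = (-24, -18).
v_3 = A·v_2 = (-24, 54).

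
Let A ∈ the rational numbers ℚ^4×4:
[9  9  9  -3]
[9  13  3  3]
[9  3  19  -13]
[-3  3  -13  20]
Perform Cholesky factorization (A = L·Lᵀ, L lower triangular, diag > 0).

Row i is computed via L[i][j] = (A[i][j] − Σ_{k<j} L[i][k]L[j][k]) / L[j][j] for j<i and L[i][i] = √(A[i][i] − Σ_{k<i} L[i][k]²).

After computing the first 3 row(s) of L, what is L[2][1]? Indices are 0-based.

Step 1: L[0][0] = √(9) = 3.
  L[1][0] = (9) / L[0][0] = 3.
Step 2: L[1][1] = √(4) = 2.
  L[2][0] = (9) / L[0][0] = 3.
  L[2][1] = (-6) / L[1][1] = -3.
Step 3: L[2][2] = √(1) = 1.

L[2][1] = -3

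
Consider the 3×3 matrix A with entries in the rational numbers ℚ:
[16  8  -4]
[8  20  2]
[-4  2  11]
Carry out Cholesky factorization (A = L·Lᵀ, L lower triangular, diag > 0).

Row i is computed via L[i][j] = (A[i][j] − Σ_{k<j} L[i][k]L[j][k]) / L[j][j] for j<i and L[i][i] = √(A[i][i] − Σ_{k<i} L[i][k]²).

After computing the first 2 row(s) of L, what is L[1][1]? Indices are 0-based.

Step 1: L[0][0] = √(16) = 4.
  L[1][0] = (8) / L[0][0] = 2.
Step 2: L[1][1] = √(16) = 4.

L[1][1] = 4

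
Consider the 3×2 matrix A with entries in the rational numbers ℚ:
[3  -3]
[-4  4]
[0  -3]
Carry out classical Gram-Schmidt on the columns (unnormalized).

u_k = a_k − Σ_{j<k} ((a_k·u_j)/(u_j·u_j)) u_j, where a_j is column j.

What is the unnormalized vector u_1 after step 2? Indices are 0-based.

u_1 = (0, 0, -3)

Step 1: u_0 = a_0 = (3, -4, 0).
Step 2: u_1 = a_1 − (-1)·u_0 = (0, 0, -3).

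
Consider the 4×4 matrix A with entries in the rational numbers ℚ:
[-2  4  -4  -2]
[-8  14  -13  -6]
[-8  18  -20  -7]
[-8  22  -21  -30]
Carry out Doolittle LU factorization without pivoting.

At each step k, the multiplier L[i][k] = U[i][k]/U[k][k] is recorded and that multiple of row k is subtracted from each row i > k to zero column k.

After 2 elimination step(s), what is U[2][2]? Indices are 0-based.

U[2][2] = -1

k=0: U[0][0]=-2
  eliminate (1,0): mult=4, new row 1: (0, -2, 3, 2); set L[1][0]=4
  eliminate (2,0): mult=4, new row 2: (0, 2, -4, 1); set L[2][0]=4
  eliminate (3,0): mult=4, new row 3: (0, 6, -5, -22); set L[3][0]=4
k=1: U[1][1]=-2
  eliminate (2,1): mult=-1, new row 2: (0, 0, -1, 3); set L[2][1]=-1
  eliminate (3,1): mult=-3, new row 3: (0, 0, 4, -16); set L[3][1]=-3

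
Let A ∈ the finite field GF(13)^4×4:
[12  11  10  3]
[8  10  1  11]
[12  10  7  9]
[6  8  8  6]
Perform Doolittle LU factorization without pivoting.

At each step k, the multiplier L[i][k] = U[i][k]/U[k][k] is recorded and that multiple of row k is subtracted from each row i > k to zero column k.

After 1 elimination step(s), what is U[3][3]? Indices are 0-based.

U[3][3] = 11

Step 1: pivot at (0,0) is 12.
  row1 ← row1 − (5)·row0  ⇒  L[1][0]=5, U row1=(0, 7, 3, 9)
  row2 ← row2 − (1)·row0  ⇒  L[2][0]=1, U row2=(0, 12, 10, 6)
  row3 ← row3 − (7)·row0  ⇒  L[3][0]=7, U row3=(0, 9, 3, 11)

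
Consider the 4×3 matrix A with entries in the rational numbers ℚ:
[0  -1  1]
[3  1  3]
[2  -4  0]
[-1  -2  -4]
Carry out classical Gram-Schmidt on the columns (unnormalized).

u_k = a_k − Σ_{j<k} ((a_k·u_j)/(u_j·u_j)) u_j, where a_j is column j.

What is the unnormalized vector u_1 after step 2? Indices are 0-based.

Step 1: u_0 = a_0 = (0, 3, 2, -1).
Step 2: u_1 = a_1 − (-3/14)·u_0 = (-1, 23/14, -25/7, -31/14).

u_1 = (-1, 23/14, -25/7, -31/14)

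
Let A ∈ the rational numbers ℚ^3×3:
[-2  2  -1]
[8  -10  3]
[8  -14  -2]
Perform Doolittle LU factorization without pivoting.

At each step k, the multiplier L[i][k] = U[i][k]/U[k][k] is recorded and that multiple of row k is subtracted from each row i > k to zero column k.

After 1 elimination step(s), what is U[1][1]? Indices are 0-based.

U[1][1] = -2

k=0: U[0][0]=-2
  eliminate (1,0): mult=-4, new row 1: (0, -2, -1); set L[1][0]=-4
  eliminate (2,0): mult=-4, new row 2: (0, -6, -6); set L[2][0]=-4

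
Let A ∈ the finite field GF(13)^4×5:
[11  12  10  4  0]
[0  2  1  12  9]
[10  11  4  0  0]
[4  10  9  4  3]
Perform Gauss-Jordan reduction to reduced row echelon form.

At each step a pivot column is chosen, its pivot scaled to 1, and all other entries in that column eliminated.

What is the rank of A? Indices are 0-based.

rank = 4

pivot(0,0)=11: scale R0 → (1, 7, 8, 11, 0)
  clear (2,0): R2 −= (10)R0 → (0, 6, 2, 7, 0)
  clear (3,0): R3 −= (4)R0 → (0, 8, 3, 12, 3)
pivot(1,1)=2: scale R1 → (0, 1, 7, 6, 11)
  clear (0,1): R0 −= (7)R1 → (1, 0, 11, 8, 1)
  clear (2,1): R2 −= (6)R1 → (0, 0, 12, 10, 12)
  clear (3,1): R3 −= (8)R1 → (0, 0, 12, 3, 6)
pivot(2,2)=12: scale R2 → (0, 0, 1, 3, 1)
  clear (0,2): R0 −= (11)R2 → (1, 0, 0, 1, 3)
  clear (1,2): R1 −= (7)R2 → (0, 1, 0, 11, 4)
  clear (3,2): R3 −= (12)R2 → (0, 0, 0, 6, 7)
pivot(3,3)=6: scale R3 → (0, 0, 0, 1, 12)
  clear (0,3): R0 −= (1)R3 → (1, 0, 0, 0, 4)
  clear (1,3): R1 −= (11)R3 → (0, 1, 0, 0, 2)
  clear (2,3): R2 −= (3)R3 → (0, 0, 1, 0, 4)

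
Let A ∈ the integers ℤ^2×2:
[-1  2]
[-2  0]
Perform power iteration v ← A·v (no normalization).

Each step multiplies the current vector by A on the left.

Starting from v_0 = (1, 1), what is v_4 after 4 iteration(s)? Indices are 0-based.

v_4 = (19, -2)

v_0 = (1, 1).
v_1 = A·v_0 = (1, -2).
v_2 = A·v_1 = (-5, -2).
v_3 = A·v_2 = (1, 10).
v_4 = A·v_3 = (19, -2).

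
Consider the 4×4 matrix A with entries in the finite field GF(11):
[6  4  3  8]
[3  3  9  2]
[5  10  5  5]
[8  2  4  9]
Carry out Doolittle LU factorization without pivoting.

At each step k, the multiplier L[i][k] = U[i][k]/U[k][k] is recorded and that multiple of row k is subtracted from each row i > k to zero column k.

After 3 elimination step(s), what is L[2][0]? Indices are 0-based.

L[2][0] = 10

Step 1: pivot at (0,0) is 6.
  row1 ← row1 − (6)·row0  ⇒  L[1][0]=6, U row1=(0, 1, 2, 9)
  row2 ← row2 − (10)·row0  ⇒  L[2][0]=10, U row2=(0, 3, 8, 2)
  row3 ← row3 − (5)·row0  ⇒  L[3][0]=5, U row3=(0, 4, 0, 2)
Step 2: pivot at (1,1) is 1.
  row2 ← row2 − (3)·row1  ⇒  L[2][1]=3, U row2=(0, 0, 2, 8)
  row3 ← row3 − (4)·row1  ⇒  L[3][1]=4, U row3=(0, 0, 3, 10)
Step 3: pivot at (2,2) is 2.
  row3 ← row3 − (7)·row2  ⇒  L[3][2]=7, U row3=(0, 0, 0, 9)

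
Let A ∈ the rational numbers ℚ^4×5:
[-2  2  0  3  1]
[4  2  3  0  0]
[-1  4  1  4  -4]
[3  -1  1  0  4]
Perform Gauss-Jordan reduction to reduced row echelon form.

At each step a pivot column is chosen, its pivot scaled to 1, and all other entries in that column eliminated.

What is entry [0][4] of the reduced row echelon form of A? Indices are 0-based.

[1] R0 /= -2  ⇒  (1, -1, 0, -3/2, -1/2)
     R1 -= 4·R0  ⇒  (0, 6, 3, 6, 2)
     R2 -= -1·R0  ⇒  (0, 3, 1, 5/2, -9/2)
     R3 -= 3·R0  ⇒  (0, 2, 1, 9/2, 11/2)
[2] R1 /= 6  ⇒  (0, 1, 1/2, 1, 1/3)
     R0 -= -1·R1  ⇒  (1, 0, 1/2, -1/2, -1/6)
     R2 -= 3·R1  ⇒  (0, 0, -1/2, -1/2, -11/2)
     R3 -= 2·R1  ⇒  (0, 0, 0, 5/2, 29/6)
[3] R2 /= -1/2  ⇒  (0, 0, 1, 1, 11)
     R0 -= 1/2·R2  ⇒  (1, 0, 0, -1, -17/3)
     R1 -= 1/2·R2  ⇒  (0, 1, 0, 1/2, -31/6)
[4] R3 /= 5/2  ⇒  (0, 0, 0, 1, 29/15)
     R0 -= -1·R3  ⇒  (1, 0, 0, 0, -56/15)
     R1 -= 1/2·R3  ⇒  (0, 1, 0, 0, -92/15)
     R2 -= 1·R3  ⇒  (0, 0, 1, 0, 136/15)

M[0][4] = -56/15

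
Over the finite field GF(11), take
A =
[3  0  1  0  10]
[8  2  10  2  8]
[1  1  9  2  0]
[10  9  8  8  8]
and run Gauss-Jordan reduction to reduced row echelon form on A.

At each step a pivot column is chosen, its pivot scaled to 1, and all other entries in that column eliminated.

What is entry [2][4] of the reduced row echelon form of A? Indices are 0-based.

M[2][4] = 1

pivot(0,0)=3: scale R0 → (1, 0, 4, 0, 7)
  clear (1,0): R1 −= (8)R0 → (0, 2, 0, 2, 7)
  clear (2,0): R2 −= (1)R0 → (0, 1, 5, 2, 4)
  clear (3,0): R3 −= (10)R0 → (0, 9, 1, 8, 4)
pivot(1,1)=2: scale R1 → (0, 1, 0, 1, 9)
  clear (2,1): R2 −= (1)R1 → (0, 0, 5, 1, 6)
  clear (3,1): R3 −= (9)R1 → (0, 0, 1, 10, 0)
pivot(2,2)=5: scale R2 → (0, 0, 1, 9, 10)
  clear (0,2): R0 −= (4)R2 → (1, 0, 0, 8, 0)
  clear (3,2): R3 −= (1)R2 → (0, 0, 0, 1, 1)
pivot(3,3)=1: scale R3 → (0, 0, 0, 1, 1)
  clear (0,3): R0 −= (8)R3 → (1, 0, 0, 0, 3)
  clear (1,3): R1 −= (1)R3 → (0, 1, 0, 0, 8)
  clear (2,3): R2 −= (9)R3 → (0, 0, 1, 0, 1)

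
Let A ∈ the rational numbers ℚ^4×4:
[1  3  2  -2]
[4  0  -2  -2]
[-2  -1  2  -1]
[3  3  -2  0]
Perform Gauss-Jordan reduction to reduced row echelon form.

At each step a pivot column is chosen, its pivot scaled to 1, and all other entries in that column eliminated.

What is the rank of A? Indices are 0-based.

rank = 4

[1] R0 /= 1  ⇒  (1, 3, 2, -2)
     R1 -= 4·R0  ⇒  (0, -12, -10, 6)
     R2 -= -2·R0  ⇒  (0, 5, 6, -5)
     R3 -= 3·R0  ⇒  (0, -6, -8, 6)
[2] R1 /= -12  ⇒  (0, 1, 5/6, -1/2)
     R0 -= 3·R1  ⇒  (1, 0, -1/2, -1/2)
     R2 -= 5·R1  ⇒  (0, 0, 11/6, -5/2)
     R3 -= -6·R1  ⇒  (0, 0, -3, 3)
[3] R2 /= 11/6  ⇒  (0, 0, 1, -15/11)
     R0 -= -1/2·R2  ⇒  (1, 0, 0, -13/11)
     R1 -= 5/6·R2  ⇒  (0, 1, 0, 7/11)
     R3 -= -3·R2  ⇒  (0, 0, 0, -12/11)
[4] R3 /= -12/11  ⇒  (0, 0, 0, 1)
     R0 -= -13/11·R3  ⇒  (1, 0, 0, 0)
     R1 -= 7/11·R3  ⇒  (0, 1, 0, 0)
     R2 -= -15/11·R3  ⇒  (0, 0, 1, 0)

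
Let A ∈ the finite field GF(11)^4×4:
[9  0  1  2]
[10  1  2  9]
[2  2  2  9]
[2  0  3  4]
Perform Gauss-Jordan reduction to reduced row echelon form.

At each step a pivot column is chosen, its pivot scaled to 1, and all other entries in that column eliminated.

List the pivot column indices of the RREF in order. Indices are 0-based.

pivot columns: 0, 1, 2, 3

step 1: normalize row 0 (÷9) = (1, 0, 5, 10)
  row 1: subtract 10×row0 = (0, 1, 7, 8)
  row 2: subtract 2×row0 = (0, 2, 3, 0)
  row 3: subtract 2×row0 = (0, 0, 4, 6)
step 2: normalize row 1 (÷1) = (0, 1, 7, 8)
  row 2: subtract 2×row1 = (0, 0, 0, 6)
step 3: exchange rows 2,3
step 3: normalize row 2 (÷4) = (0, 0, 1, 7)
  row 0: subtract 5×row2 = (1, 0, 0, 8)
  row 1: subtract 7×row2 = (0, 1, 0, 3)
step 4: normalize row 3 (÷6) = (0, 0, 0, 1)
  row 0: subtract 8×row3 = (1, 0, 0, 0)
  row 1: subtract 3×row3 = (0, 1, 0, 0)
  row 2: subtract 7×row3 = (0, 0, 1, 0)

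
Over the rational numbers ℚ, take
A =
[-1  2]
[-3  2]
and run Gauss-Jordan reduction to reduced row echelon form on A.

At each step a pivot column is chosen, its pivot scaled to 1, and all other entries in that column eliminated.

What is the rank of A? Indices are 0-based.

pivot(0,0)=-1: scale R0 → (1, -2)
  clear (1,0): R1 −= (-3)R0 → (0, -4)
pivot(1,1)=-4: scale R1 → (0, 1)
  clear (0,1): R0 −= (-2)R1 → (1, 0)

rank = 2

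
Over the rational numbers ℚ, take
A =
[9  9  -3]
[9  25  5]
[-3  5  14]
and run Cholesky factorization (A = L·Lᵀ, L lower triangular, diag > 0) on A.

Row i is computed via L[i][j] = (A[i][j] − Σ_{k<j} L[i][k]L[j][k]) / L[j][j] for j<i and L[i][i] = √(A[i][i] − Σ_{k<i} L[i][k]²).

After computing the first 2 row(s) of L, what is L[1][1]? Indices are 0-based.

L[1][1] = 4

Step 1: L[0][0] = √(9) = 3.
  L[1][0] = (9) / L[0][0] = 3.
Step 2: L[1][1] = √(16) = 4.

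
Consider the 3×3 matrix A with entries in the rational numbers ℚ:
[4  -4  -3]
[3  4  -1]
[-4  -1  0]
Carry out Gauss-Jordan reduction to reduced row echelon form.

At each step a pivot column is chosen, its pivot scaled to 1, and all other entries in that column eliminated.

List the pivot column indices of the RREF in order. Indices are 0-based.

[1] R0 /= 4  ⇒  (1, -1, -3/4)
     R1 -= 3·R0  ⇒  (0, 7, 5/4)
     R2 -= -4·R0  ⇒  (0, -5, -3)
[2] R1 /= 7  ⇒  (0, 1, 5/28)
     R0 -= -1·R1  ⇒  (1, 0, -4/7)
     R2 -= -5·R1  ⇒  (0, 0, -59/28)
[3] R2 /= -59/28  ⇒  (0, 0, 1)
     R0 -= -4/7·R2  ⇒  (1, 0, 0)
     R1 -= 5/28·R2  ⇒  (0, 1, 0)

pivot columns: 0, 1, 2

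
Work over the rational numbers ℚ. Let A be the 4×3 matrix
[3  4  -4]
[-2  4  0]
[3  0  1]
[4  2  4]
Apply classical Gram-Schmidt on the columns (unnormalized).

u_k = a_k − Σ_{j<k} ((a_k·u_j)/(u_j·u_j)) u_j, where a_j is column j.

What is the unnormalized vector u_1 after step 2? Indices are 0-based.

Step 1: u_0 = a_0 = (3, -2, 3, 4).
Step 2: u_1 = a_1 − (6/19)·u_0 = (58/19, 88/19, -18/19, 14/19).

u_1 = (58/19, 88/19, -18/19, 14/19)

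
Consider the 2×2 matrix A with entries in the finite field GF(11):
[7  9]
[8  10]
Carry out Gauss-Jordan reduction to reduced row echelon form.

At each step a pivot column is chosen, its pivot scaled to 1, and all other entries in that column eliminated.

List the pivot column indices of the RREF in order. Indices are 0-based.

[1] R0 /= 7  ⇒  (1, 6)
     R1 -= 8·R0  ⇒  (0, 6)
[2] R1 /= 6  ⇒  (0, 1)
     R0 -= 6·R1  ⇒  (1, 0)

pivot columns: 0, 1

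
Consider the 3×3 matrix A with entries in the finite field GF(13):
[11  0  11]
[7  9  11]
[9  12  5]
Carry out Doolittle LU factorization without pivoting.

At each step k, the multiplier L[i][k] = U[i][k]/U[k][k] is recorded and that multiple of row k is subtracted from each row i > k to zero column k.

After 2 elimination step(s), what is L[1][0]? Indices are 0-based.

k=0: U[0][0]=11
  eliminate (1,0): mult=3, new row 1: (0, 9, 4); set L[1][0]=3
  eliminate (2,0): mult=2, new row 2: (0, 12, 9); set L[2][0]=2
k=1: U[1][1]=9
  eliminate (2,1): mult=10, new row 2: (0, 0, 8); set L[2][1]=10

L[1][0] = 3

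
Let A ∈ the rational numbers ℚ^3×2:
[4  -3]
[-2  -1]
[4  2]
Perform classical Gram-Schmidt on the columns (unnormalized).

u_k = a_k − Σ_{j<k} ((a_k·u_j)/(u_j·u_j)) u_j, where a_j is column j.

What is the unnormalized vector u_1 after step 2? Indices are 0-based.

u_1 = (-25/9, -10/9, 20/9)

Step 1: u_0 = a_0 = (4, -2, 4).
Step 2: u_1 = a_1 − (-1/18)·u_0 = (-25/9, -10/9, 20/9).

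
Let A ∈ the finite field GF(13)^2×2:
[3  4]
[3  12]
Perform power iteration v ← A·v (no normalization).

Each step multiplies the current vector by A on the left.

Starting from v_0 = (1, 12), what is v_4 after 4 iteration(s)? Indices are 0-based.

v_0 = (1, 12).
v_1 = A·v_0 = (12, 4).
v_2 = A·v_1 = (0, 6).
v_3 = A·v_2 = (11, 7).
v_4 = A·v_3 = (9, 0).

v_4 = (9, 0)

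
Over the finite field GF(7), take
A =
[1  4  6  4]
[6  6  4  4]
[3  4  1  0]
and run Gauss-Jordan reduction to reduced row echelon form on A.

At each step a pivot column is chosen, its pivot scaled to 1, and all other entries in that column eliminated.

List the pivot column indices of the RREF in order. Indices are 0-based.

[1] R0 /= 1  ⇒  (1, 4, 6, 4)
     R1 -= 6·R0  ⇒  (0, 3, 3, 1)
     R2 -= 3·R0  ⇒  (0, 6, 4, 2)
[2] R1 /= 3  ⇒  (0, 1, 1, 5)
     R0 -= 4·R1  ⇒  (1, 0, 2, 5)
     R2 -= 6·R1  ⇒  (0, 0, 5, 0)
[3] R2 /= 5  ⇒  (0, 0, 1, 0)
     R0 -= 2·R2  ⇒  (1, 0, 0, 5)
     R1 -= 1·R2  ⇒  (0, 1, 0, 5)

pivot columns: 0, 1, 2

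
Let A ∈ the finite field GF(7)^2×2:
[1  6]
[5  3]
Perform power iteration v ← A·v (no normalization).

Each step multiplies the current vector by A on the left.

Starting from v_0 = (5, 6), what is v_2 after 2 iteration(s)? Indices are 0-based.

v_2 = (5, 5)

v_0 = (5, 6).
v_1 = A·v_0 = (6, 1).
v_2 = A·v_1 = (5, 5).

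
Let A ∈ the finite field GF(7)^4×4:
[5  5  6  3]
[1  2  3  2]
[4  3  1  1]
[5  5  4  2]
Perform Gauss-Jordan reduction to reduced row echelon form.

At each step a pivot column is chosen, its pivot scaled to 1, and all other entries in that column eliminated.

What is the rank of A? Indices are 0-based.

[1] R0 /= 5  ⇒  (1, 1, 4, 2)
     R1 -= 1·R0  ⇒  (0, 1, 6, 0)
     R2 -= 4·R0  ⇒  (0, 6, 6, 0)
     R3 -= 5·R0  ⇒  (0, 0, 5, 6)
[2] R1 /= 1  ⇒  (0, 1, 6, 0)
     R0 -= 1·R1  ⇒  (1, 0, 5, 2)
     R2 -= 6·R1  ⇒  (0, 0, 5, 0)
[3] R2 /= 5  ⇒  (0, 0, 1, 0)
     R0 -= 5·R2  ⇒  (1, 0, 0, 2)
     R1 -= 6·R2  ⇒  (0, 1, 0, 0)
     R3 -= 5·R2  ⇒  (0, 0, 0, 6)
[4] R3 /= 6  ⇒  (0, 0, 0, 1)
     R0 -= 2·R3  ⇒  (1, 0, 0, 0)

rank = 4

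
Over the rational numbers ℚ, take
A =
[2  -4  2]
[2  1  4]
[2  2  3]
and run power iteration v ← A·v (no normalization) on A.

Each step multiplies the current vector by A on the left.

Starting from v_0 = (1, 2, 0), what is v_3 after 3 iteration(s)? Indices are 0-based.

v_0 = (1, 2, 0).
v_1 = A·v_0 = (-6, 4, 6).
v_2 = A·v_1 = (-16, 16, 14).
v_3 = A·v_2 = (-68, 40, 42).

v_3 = (-68, 40, 42)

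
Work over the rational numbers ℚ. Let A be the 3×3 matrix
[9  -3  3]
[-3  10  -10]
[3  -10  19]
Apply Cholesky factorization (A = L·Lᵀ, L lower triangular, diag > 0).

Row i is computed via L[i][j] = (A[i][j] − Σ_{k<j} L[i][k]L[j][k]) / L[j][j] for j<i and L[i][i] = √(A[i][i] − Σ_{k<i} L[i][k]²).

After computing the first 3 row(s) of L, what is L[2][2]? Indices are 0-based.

Step 1: L[0][0] = √(9) = 3.
  L[1][0] = (-3) / L[0][0] = -1.
Step 2: L[1][1] = √(9) = 3.
  L[2][0] = (3) / L[0][0] = 1.
  L[2][1] = (-9) / L[1][1] = -3.
Step 3: L[2][2] = √(9) = 3.

L[2][2] = 3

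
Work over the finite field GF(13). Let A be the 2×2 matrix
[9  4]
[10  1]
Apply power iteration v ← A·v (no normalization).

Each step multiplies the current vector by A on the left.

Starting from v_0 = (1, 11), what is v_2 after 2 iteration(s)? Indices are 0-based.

v_0 = (1, 11).
v_1 = A·v_0 = (1, 8).
v_2 = A·v_1 = (2, 5).

v_2 = (2, 5)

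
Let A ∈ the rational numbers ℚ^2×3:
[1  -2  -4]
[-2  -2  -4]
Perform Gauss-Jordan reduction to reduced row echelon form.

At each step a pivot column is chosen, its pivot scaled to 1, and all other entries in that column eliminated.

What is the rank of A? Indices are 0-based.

[1] R0 /= 1  ⇒  (1, -2, -4)
     R1 -= -2·R0  ⇒  (0, -6, -12)
[2] R1 /= -6  ⇒  (0, 1, 2)
     R0 -= -2·R1  ⇒  (1, 0, 0)

rank = 2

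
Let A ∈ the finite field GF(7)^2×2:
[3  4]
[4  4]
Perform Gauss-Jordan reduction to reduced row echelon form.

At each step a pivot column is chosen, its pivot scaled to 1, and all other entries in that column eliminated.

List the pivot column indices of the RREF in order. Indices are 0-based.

pivot columns: 0, 1

[1] R0 /= 3  ⇒  (1, 6)
     R1 -= 4·R0  ⇒  (0, 1)
[2] R1 /= 1  ⇒  (0, 1)
     R0 -= 6·R1  ⇒  (1, 0)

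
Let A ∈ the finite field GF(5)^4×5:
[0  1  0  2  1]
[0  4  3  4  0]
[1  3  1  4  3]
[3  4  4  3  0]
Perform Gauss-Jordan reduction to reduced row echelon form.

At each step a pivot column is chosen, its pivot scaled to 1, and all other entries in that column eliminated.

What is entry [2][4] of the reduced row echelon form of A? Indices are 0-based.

[1] R0 <-> R2
[1] R0 /= 1  ⇒  (1, 3, 1, 4, 3)
     R3 -= 3·R0  ⇒  (0, 0, 1, 1, 1)
[2] R1 /= 4  ⇒  (0, 1, 2, 1, 0)
     R0 -= 3·R1  ⇒  (1, 0, 0, 1, 3)
     R2 -= 1·R1  ⇒  (0, 0, 3, 1, 1)
[3] R2 /= 3  ⇒  (0, 0, 1, 2, 2)
     R1 -= 2·R2  ⇒  (0, 1, 0, 2, 1)
     R3 -= 1·R2  ⇒  (0, 0, 0, 4, 4)
[4] R3 /= 4  ⇒  (0, 0, 0, 1, 1)
     R0 -= 1·R3  ⇒  (1, 0, 0, 0, 2)
     R1 -= 2·R3  ⇒  (0, 1, 0, 0, 4)
     R2 -= 2·R3  ⇒  (0, 0, 1, 0, 0)

M[2][4] = 0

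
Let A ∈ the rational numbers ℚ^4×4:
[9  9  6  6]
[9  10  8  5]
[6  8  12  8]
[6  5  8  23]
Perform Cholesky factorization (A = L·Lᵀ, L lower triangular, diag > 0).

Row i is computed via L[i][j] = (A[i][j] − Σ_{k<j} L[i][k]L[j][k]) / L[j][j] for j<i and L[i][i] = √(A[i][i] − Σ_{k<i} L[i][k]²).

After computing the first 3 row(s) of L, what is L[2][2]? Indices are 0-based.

L[2][2] = 2

Step 1: L[0][0] = √(9) = 3.
  L[1][0] = (9) / L[0][0] = 3.
Step 2: L[1][1] = √(1) = 1.
  L[2][0] = (6) / L[0][0] = 2.
  L[2][1] = (2) / L[1][1] = 2.
Step 3: L[2][2] = √(4) = 2.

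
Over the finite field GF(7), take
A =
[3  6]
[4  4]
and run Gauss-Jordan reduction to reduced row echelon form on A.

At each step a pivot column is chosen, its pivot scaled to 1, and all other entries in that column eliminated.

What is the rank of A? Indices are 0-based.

[1] R0 /= 3  ⇒  (1, 2)
     R1 -= 4·R0  ⇒  (0, 3)
[2] R1 /= 3  ⇒  (0, 1)
     R0 -= 2·R1  ⇒  (1, 0)

rank = 2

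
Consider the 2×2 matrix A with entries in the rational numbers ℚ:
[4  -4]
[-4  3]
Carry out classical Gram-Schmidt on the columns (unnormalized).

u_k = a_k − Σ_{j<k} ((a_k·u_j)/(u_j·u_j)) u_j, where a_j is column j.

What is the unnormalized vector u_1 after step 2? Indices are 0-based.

Step 1: u_0 = a_0 = (4, -4).
Step 2: u_1 = a_1 − (-7/8)·u_0 = (-1/2, -1/2).

u_1 = (-1/2, -1/2)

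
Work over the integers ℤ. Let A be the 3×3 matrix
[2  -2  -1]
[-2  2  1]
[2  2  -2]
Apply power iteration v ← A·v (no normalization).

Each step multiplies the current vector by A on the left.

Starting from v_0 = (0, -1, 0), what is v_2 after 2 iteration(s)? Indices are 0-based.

v_0 = (0, -1, 0).
v_1 = A·v_0 = (2, -2, -2).
v_2 = A·v_1 = (10, -10, 4).

v_2 = (10, -10, 4)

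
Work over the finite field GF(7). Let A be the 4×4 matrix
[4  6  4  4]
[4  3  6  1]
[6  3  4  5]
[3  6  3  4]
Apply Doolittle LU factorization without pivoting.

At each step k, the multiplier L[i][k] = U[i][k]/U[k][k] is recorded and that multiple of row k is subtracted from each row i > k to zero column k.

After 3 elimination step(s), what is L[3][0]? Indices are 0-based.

Step 1: pivot at (0,0) is 4.
  row1 ← row1 − (1)·row0  ⇒  L[1][0]=1, U row1=(0, 4, 2, 4)
  row2 ← row2 − (5)·row0  ⇒  L[2][0]=5, U row2=(0, 1, 5, 6)
  row3 ← row3 − (6)·row0  ⇒  L[3][0]=6, U row3=(0, 5, 0, 1)
Step 2: pivot at (1,1) is 4.
  row2 ← row2 − (2)·row1  ⇒  L[2][1]=2, U row2=(0, 0, 1, 5)
  row3 ← row3 − (3)·row1  ⇒  L[3][1]=3, U row3=(0, 0, 1, 3)
Step 3: pivot at (2,2) is 1.
  row3 ← row3 − (1)·row2  ⇒  L[3][2]=1, U row3=(0, 0, 0, 5)

L[3][0] = 6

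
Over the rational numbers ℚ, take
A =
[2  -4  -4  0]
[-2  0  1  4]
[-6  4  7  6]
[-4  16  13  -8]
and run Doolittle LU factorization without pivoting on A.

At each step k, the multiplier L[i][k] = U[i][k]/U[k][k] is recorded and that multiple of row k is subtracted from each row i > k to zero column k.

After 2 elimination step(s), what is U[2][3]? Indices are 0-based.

k=0: U[0][0]=2
  eliminate (1,0): mult=-1, new row 1: (0, -4, -3, 4); set L[1][0]=-1
  eliminate (2,0): mult=-3, new row 2: (0, -8, -5, 6); set L[2][0]=-3
  eliminate (3,0): mult=-2, new row 3: (0, 8, 5, -8); set L[3][0]=-2
k=1: U[1][1]=-4
  eliminate (2,1): mult=2, new row 2: (0, 0, 1, -2); set L[2][1]=2
  eliminate (3,1): mult=-2, new row 3: (0, 0, -1, 0); set L[3][1]=-2

U[2][3] = -2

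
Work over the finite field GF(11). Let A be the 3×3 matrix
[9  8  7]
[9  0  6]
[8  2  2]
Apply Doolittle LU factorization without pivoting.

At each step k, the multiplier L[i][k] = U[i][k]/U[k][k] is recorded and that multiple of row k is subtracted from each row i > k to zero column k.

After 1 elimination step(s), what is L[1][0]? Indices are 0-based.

k=0: U[0][0]=9
  eliminate (1,0): mult=1, new row 1: (0, 3, 10); set L[1][0]=1
  eliminate (2,0): mult=7, new row 2: (0, 1, 8); set L[2][0]=7

L[1][0] = 1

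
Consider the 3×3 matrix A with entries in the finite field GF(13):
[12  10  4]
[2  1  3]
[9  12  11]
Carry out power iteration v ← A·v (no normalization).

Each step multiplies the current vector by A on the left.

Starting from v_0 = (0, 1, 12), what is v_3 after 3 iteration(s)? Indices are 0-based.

v_0 = (0, 1, 12).
v_1 = A·v_0 = (6, 11, 1).
v_2 = A·v_1 = (4, 0, 2).
v_3 = A·v_2 = (4, 1, 6).

v_3 = (4, 1, 6)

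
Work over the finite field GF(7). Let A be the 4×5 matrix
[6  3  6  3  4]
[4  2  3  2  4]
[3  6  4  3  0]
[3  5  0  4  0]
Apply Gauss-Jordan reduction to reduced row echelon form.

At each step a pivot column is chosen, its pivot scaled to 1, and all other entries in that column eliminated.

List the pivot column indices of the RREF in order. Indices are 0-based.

pivot(0,0)=6: scale R0 → (1, 4, 1, 4, 3)
  clear (1,0): R1 −= (4)R0 → (0, 0, 6, 0, 6)
  clear (2,0): R2 −= (3)R0 → (0, 1, 1, 5, 5)
  clear (3,0): R3 −= (3)R0 → (0, 0, 4, 6, 5)
pivot(1,1): swap R1↔R2
pivot(1,1)=1: scale R1 → (0, 1, 1, 5, 5)
  clear (0,1): R0 −= (4)R1 → (1, 0, 4, 5, 4)
pivot(2,2)=6: scale R2 → (0, 0, 1, 0, 1)
  clear (0,2): R0 −= (4)R2 → (1, 0, 0, 5, 0)
  clear (1,2): R1 −= (1)R2 → (0, 1, 0, 5, 4)
  clear (3,2): R3 −= (4)R2 → (0, 0, 0, 6, 1)
pivot(3,3)=6: scale R3 → (0, 0, 0, 1, 6)
  clear (0,3): R0 −= (5)R3 → (1, 0, 0, 0, 5)
  clear (1,3): R1 −= (5)R3 → (0, 1, 0, 0, 2)

pivot columns: 0, 1, 2, 3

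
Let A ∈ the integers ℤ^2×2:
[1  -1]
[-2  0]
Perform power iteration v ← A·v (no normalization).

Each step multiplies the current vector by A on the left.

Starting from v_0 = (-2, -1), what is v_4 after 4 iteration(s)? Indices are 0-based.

v_4 = (-17, 14)

v_0 = (-2, -1).
v_1 = A·v_0 = (-1, 4).
v_2 = A·v_1 = (-5, 2).
v_3 = A·v_2 = (-7, 10).
v_4 = A·v_3 = (-17, 14).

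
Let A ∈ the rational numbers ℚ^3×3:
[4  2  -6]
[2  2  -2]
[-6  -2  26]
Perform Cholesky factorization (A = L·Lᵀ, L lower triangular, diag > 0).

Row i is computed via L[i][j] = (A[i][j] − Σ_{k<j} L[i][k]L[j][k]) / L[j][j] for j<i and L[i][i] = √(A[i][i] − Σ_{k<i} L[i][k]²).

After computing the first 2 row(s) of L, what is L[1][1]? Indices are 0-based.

Step 1: L[0][0] = √(4) = 2.
  L[1][0] = (2) / L[0][0] = 1.
Step 2: L[1][1] = √(1) = 1.

L[1][1] = 1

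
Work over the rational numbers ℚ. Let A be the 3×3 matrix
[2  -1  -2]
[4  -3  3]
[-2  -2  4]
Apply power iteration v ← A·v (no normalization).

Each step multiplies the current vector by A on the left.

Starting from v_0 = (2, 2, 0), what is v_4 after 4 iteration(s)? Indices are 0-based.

v_0 = (2, 2, 0).
v_1 = A·v_0 = (2, 2, -8).
v_2 = A·v_1 = (18, -22, -40).
v_3 = A·v_2 = (138, 18, -152).
v_4 = A·v_3 = (562, 42, -920).

v_4 = (562, 42, -920)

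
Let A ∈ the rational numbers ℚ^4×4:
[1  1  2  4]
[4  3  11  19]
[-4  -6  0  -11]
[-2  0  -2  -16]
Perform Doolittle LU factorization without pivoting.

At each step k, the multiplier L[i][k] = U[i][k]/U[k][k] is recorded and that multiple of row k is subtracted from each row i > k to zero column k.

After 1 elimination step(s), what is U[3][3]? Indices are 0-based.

U[3][3] = -8

Step 1: pivot at (0,0) is 1.
  row1 ← row1 − (4)·row0  ⇒  L[1][0]=4, U row1=(0, -1, 3, 3)
  row2 ← row2 − (-4)·row0  ⇒  L[2][0]=-4, U row2=(0, -2, 8, 5)
  row3 ← row3 − (-2)·row0  ⇒  L[3][0]=-2, U row3=(0, 2, 2, -8)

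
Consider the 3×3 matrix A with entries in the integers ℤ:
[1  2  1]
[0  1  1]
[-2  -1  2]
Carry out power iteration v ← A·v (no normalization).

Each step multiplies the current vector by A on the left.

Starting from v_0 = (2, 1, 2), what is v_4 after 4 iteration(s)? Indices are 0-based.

v_4 = (-90, -73, -97)

v_0 = (2, 1, 2).
v_1 = A·v_0 = (6, 3, -1).
v_2 = A·v_1 = (11, 2, -17).
v_3 = A·v_2 = (-2, -15, -58).
v_4 = A·v_3 = (-90, -73, -97).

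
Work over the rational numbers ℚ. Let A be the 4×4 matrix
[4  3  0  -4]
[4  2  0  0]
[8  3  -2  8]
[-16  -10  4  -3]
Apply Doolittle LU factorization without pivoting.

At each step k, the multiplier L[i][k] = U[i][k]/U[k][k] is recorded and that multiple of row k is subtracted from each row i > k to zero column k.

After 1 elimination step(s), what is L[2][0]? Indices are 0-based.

[col 0] pivot 4
  R1 -= 1*R0 → (0, -1, 0, 4)  (L[1][0] := 1)
  R2 -= 2*R0 → (0, -3, -2, 16)  (L[2][0] := 2)
  R3 -= -4*R0 → (0, 2, 4, -19)  (L[3][0] := -4)

L[2][0] = 2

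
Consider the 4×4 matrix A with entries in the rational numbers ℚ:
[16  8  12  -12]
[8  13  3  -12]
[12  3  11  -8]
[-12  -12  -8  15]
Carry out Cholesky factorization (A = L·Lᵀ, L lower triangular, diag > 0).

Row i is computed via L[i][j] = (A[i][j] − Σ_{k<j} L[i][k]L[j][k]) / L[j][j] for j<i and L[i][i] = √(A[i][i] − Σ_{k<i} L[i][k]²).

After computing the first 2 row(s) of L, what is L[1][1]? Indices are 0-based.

Step 1: L[0][0] = √(16) = 4.
  L[1][0] = (8) / L[0][0] = 2.
Step 2: L[1][1] = √(9) = 3.

L[1][1] = 3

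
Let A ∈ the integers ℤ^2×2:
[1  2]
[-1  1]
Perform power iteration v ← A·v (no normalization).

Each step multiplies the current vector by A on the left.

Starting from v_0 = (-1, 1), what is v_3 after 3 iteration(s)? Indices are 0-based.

v_3 = (7, -4)

v_0 = (-1, 1).
v_1 = A·v_0 = (1, 2).
v_2 = A·v_1 = (5, 1).
v_3 = A·v_2 = (7, -4).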